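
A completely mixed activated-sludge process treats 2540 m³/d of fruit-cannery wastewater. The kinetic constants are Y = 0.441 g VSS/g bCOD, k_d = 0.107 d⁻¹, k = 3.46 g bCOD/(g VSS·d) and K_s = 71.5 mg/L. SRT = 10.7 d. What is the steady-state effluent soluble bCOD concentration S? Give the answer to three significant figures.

S ≈ 10.8 mg/L

From the Monod/SRT balance for a CMAS, S = K_s·(1+k_d θ_c)/[θ_c·(Y k − k_d) − 1] = 71.5 × (1 + 0.107 × 10.7) / [10.7 × (0.441 × 3.46 − 0.107) − 1] = 153.4 / 14.18 = 10.81 mg/L.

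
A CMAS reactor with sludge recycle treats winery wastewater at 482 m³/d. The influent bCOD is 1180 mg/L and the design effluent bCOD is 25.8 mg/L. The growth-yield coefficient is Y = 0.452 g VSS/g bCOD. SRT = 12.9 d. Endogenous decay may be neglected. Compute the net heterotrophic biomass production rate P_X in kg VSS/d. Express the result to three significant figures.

No decay correction is needed, so Y_obs = Y = 0.452.
Mass of bCOD removed per day: Q(S₀ − S) = 482 × 1154 g/m³ = 556.3 kg/d.
Biomass produced: P_X = Y_obs·Q·ΔS = 0.4520 × 556.3 ≈ 251.5 kg VSS/d.

P_X ≈ 251 kg VSS/d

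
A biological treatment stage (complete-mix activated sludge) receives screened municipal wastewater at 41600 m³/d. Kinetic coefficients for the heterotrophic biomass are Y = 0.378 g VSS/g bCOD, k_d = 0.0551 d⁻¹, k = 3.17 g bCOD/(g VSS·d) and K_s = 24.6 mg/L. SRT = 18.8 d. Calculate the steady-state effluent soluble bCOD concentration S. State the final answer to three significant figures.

S ≈ 2.44 mg/L

From the Monod/SRT balance for a CMAS, S = K_s·(1+k_d θ_c)/[θ_c·(Y k − k_d) − 1] = 24.6 × (1 + 0.0551 × 18.8) / [18.8 × (0.378 × 3.17 − 0.0551) − 1] = 50.08 / 20.49 = 2.444 mg/L.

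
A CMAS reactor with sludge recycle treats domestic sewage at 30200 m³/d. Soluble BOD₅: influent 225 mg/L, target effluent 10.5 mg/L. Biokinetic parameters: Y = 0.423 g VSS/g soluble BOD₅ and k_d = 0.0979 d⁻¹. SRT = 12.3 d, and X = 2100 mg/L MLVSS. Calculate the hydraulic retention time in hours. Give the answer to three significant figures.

Steady-state biomass mass balance: V·X·(1 + k_d·θ_c) = Y·Q·(S₀ − S)·θ_c, so V = 0.423 × 30200 × (225 − 10.5) × 12.3 / [2100 × (1 + 0.0979 × 12.3)] = 3.37×10^7 / 4629 = 7281 m³.
τ = V/Q = 7281/30200 = 0.2411 d, or 5.787 h.

τ ≈ 5.79 h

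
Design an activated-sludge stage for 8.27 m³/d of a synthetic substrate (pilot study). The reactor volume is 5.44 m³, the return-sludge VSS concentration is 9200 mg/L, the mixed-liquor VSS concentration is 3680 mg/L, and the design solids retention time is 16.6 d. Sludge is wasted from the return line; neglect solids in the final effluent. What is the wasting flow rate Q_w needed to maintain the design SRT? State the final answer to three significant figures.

Q_w ≈ 0.131 m³/d

Q_w = (V·X)/(θ_c X_r) = 5.440 × 3680 / (16.6 × 9200) = 0.1311 m³/d.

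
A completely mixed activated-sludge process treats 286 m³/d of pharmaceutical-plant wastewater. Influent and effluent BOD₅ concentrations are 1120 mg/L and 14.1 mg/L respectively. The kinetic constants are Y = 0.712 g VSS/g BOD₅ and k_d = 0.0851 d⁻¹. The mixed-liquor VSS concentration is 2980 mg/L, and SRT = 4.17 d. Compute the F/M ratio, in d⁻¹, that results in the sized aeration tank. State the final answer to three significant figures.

F/M ≈ 0.462 d⁻¹

Steady-state biomass mass balance: V·X·(1 + k_d·θ_c) = Y·Q·(S₀ − S)·θ_c, so V = 0.712 × 286 × (1120 − 14.1) × 4.17 / [2980 × (1 + 0.0851 × 4.17)] = 9.39×10^5 / 4038 = 232.6 m³.
Food-to-microorganism ratio F/M = Q S₀ / (V X) = 286 × 1120 / (232.6 × 2980) = 0.4621 d⁻¹.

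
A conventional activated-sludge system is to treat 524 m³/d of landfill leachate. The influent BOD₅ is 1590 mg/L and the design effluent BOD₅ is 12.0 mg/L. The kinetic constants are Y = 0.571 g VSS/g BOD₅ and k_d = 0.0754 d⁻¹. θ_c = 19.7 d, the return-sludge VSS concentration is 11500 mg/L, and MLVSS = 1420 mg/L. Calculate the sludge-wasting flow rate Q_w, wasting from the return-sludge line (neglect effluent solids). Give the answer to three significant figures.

Q_w ≈ 16.5 m³/d

Rearranging the biomass balance for a CMAS with decay, V = Y·Q·ΔS·θ_c / [X·(1+k_d θ_c)] = 0.571 × 524 × (1590 − 12.0) × 19.7 / [1420 × (1 + 0.0754 × 19.7)] = 9.3×10^6 / 3529 = 2635 m³.
θ_c = V·X/(Q_w·X_r) when wasting from the recycle, so Q_w = V·X/(θ_c·X_r) = 2635 × 1420 / (19.7 × 11500) = 16.52 m³/d.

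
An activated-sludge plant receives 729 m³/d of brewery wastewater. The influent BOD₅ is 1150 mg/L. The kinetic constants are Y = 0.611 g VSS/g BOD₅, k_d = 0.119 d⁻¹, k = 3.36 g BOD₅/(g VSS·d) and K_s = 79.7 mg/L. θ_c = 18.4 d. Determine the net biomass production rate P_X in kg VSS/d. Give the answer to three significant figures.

For a completely mixed reactor with recycle the Lawrence–McCarty relation gives S = K_s·(1 + k_d·θ_c) / [θ_c·(Y·k − k_d) − 1] = 79.7 × (1 + 0.119 × 18.4) / [18.4 × (0.611 × 3.36 − 0.119) − 1] = 254.2 / 34.58 = 7.350 mg/L.
Y_obs = Y / (1 + k_d θ_c) = 0.611 / (1 + 0.119 × 18.4) = 0.611 / 3.190 = 0.1916.
ΔS = 1150 − 7.35 = 1143 mg/L, so the substrate removal rate is 729 × 1143/1000 = 833.0 kg BOD₅/d.
P_X = Y_obs · Q(S₀ − S) = 0.1916 × 833.0 = 159.6 kg VSS/d.

P_X ≈ 160 kg VSS/d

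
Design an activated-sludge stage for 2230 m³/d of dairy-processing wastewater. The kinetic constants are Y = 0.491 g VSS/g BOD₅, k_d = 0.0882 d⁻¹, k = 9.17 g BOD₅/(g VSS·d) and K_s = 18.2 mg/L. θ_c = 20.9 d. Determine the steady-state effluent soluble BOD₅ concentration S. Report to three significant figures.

Effluent substrate depends only on kinetics and SRT: S = K_s(1 + k_d θ_c) / [θ_c(Yk − k_d) − 1] = 18.2 × (1 + 0.0882 × 20.9) / [20.9 × (0.491 × 9.17 − 0.0882) − 1] = 51.75 / 91.26 = 0.5671 mg/L.

S ≈ 0.567 mg/L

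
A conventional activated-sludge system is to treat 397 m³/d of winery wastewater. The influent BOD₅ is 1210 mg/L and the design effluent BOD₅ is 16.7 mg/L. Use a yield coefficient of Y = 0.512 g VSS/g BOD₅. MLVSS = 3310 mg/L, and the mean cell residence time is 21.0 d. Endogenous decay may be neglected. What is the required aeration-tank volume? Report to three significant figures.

V ≈ 1540 m³

With k_d = 0 the design equation reduces to V = Y Q (S₀−S) θ_c / X = 0.512 × 397 × (1210 − 16.7) × 21.0 / 3310 = 1539 m³.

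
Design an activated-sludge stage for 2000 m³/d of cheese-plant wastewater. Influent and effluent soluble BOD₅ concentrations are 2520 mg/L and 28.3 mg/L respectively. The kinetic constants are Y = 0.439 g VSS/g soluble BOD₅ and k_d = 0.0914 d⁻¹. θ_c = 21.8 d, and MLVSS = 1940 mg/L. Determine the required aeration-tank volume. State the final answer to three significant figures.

V ≈ 8220 m³

Rearranging the biomass balance for a CMAS with decay, V = Y·Q·ΔS·θ_c / [X·(1+k_d θ_c)] = 0.439 × 2000 × (2520 − 28.3) × 21.8 / [1940 × (1 + 0.0914 × 21.8)] = 4.77×10^7 / 5805 = 8215 m³.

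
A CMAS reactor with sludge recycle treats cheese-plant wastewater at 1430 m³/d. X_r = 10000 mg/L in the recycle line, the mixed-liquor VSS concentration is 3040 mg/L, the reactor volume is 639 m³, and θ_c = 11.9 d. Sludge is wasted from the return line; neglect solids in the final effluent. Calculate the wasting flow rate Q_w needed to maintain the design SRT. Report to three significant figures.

θ_c = V·X/(Q_w·X_r) when wasting from the recycle, so Q_w = V·X/(θ_c·X_r) = 639.0 × 3040 / (11.9 × 10000) = 16.32 m³/d.

Q_w ≈ 16.3 m³/d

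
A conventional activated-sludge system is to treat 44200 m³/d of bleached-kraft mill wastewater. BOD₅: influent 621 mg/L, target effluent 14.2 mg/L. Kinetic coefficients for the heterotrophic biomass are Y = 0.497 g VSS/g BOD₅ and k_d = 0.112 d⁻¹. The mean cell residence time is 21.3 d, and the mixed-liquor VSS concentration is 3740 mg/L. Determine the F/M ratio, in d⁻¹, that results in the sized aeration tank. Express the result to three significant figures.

F/M ≈ 0.327 d⁻¹

Rearranging the biomass balance for a CMAS with decay, V = Y·Q·ΔS·θ_c / [X·(1+k_d θ_c)] = 0.497 × 44200 × (621 − 14.2) × 21.3 / [3740 × (1 + 0.112 × 21.3)] = 2.84×10^8 / 12662 = 22423 m³.
F/M = applied load / biomass = Q·S₀/(V·X) = 44200 × 621 / (22423 × 3740) = 0.3273 d⁻¹.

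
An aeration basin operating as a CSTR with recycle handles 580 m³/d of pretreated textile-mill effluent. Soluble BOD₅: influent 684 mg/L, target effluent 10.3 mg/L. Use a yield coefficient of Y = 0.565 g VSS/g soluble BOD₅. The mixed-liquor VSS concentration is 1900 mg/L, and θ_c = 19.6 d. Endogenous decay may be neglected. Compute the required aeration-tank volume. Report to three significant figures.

V ≈ 2280 m³

Biomass mass balance (decay neglected): V·X = Y·Q·(S₀ − S)·θ_c, so V = 0.565 × 580 × (684 − 10.3) × 19.6 / 1900 = 2277 m³.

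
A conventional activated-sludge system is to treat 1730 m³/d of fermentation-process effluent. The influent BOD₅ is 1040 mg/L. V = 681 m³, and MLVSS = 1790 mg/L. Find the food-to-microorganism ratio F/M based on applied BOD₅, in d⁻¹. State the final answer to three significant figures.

F/M ≈ 1.48 d⁻¹

F/M = applied load / biomass = Q·S₀/(V·X) = 1730 × 1040 / (681.0 × 1790) = 1.476 d⁻¹.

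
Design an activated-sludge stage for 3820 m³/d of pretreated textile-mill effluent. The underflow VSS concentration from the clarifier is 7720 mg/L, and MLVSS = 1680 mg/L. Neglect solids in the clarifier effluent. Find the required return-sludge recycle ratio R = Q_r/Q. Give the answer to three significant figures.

Solids balance on the clarifier gives (1+R)X = R·X_r, so R = X/(X_r − X) = 1680 / (7720 − 1680) = 0.2781.

R ≈ 0.278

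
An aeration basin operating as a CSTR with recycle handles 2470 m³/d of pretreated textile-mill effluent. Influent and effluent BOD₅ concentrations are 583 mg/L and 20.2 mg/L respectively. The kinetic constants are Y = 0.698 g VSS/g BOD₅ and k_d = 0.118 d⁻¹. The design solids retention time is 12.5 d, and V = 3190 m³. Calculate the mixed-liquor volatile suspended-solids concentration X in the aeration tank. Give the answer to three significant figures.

X = Y·Q·ΔS·θ_c / [V·(1 + k_d θ_c)] = 0.698 × 2470 × (583 − 20.2) × 12.5 / [3190 × (1 + 0.118 × 12.5)] = 1536 mg/L.

X ≈ 1540 mg/L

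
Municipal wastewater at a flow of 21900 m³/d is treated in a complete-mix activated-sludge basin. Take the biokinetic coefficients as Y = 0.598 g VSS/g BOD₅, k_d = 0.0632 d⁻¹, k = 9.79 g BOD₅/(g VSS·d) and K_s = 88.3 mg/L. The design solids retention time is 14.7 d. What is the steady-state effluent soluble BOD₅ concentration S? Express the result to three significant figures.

S ≈ 2.02 mg/L

For a completely mixed reactor with recycle the Lawrence–McCarty relation gives S = K_s·(1 + k_d·θ_c) / [θ_c·(Y·k − k_d) − 1] = 88.3 × (1 + 0.0632 × 14.7) / [14.7 × (0.598 × 9.79 − 0.0632) − 1] = 170.3 / 84.13 = 2.025 mg/L.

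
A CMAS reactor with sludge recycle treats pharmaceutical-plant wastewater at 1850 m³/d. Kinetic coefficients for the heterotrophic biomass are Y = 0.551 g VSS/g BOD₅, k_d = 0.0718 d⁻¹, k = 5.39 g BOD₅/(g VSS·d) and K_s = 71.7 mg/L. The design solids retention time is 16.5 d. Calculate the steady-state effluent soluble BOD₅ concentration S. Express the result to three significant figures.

S ≈ 3.35 mg/L

From the Monod/SRT balance for a CMAS, S = K_s·(1+k_d θ_c)/[θ_c·(Y k − k_d) − 1] = 71.7 × (1 + 0.0718 × 16.5) / [16.5 × (0.551 × 5.39 − 0.0718) − 1] = 156.6 / 46.82 = 3.346 mg/L.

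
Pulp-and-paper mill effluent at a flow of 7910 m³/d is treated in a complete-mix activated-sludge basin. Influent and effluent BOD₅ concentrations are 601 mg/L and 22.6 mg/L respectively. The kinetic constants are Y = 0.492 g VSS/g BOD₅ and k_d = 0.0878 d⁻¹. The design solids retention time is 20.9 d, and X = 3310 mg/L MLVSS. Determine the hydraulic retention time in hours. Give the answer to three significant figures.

Steady-state biomass mass balance: V·X·(1 + k_d·θ_c) = Y·Q·(S₀ − S)·θ_c, so V = 0.492 × 7910 × (601 − 22.6) × 20.9 / [3310 × (1 + 0.0878 × 20.9)] = 4.7×10^7 / 9384 = 5013 m³.
HRT = V/Q = 5013 m³ / 7910 m³·d⁻¹ = 0.6338 d × 24 = 15.21 h.

τ ≈ 15.2 h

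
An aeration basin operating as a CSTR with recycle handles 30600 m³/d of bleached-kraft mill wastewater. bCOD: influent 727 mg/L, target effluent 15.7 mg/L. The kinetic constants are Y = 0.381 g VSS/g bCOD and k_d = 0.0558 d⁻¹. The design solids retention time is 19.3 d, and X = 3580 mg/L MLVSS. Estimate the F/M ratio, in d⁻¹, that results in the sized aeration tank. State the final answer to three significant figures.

F/M ≈ 0.289 d⁻¹

From the SRT design equation V = Y Q (S₀−S) θ_c / [X (1 + k_d θ_c)] = 0.381 × 30600 × (727 − 15.7) × 19.3 / [3580 × (1 + 0.0558 × 19.3)] = 1.6×10^8 / 7435 = 21525 m³.
F/M = applied load / biomass = Q·S₀/(V·X) = 30600 × 727 / (21525 × 3580) = 0.2887 d⁻¹.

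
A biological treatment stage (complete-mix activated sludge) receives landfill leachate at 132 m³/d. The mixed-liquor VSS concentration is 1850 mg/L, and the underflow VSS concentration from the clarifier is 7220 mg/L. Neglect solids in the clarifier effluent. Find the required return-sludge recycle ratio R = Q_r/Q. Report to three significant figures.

Solids balance on the clarifier gives (1+R)X = R·X_r, so R = X/(X_r − X) = 1850 / (7220 − 1850) = 0.3445.

R ≈ 0.345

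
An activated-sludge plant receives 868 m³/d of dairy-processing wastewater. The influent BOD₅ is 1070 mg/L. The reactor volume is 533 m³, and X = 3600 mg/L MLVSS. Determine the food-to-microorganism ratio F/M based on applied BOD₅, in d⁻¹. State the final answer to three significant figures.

F/M ≈ 0.484 d⁻¹

F/M = applied load / biomass = Q·S₀/(V·X) = 868 × 1070 / (533.0 × 3600) = 0.4840 d⁻¹.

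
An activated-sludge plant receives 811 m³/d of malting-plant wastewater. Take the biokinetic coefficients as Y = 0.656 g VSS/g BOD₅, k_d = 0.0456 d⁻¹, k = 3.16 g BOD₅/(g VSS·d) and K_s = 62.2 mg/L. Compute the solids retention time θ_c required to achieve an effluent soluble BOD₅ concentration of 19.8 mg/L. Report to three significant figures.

From 1/θ_c = Y·k·S/(K_s + S) − k_d: Y·k·S/(K_s+S) = 0.656 × 3.16 × 19.8 / (62.2 + 19.8) = 0.5005 d⁻¹.
Then 1/θ_c = μ − k_d = 0.5005 − 0.0456 = 0.4549 d⁻¹, giving θ_c = 2.198 d.

θ_c ≈ 2.20 d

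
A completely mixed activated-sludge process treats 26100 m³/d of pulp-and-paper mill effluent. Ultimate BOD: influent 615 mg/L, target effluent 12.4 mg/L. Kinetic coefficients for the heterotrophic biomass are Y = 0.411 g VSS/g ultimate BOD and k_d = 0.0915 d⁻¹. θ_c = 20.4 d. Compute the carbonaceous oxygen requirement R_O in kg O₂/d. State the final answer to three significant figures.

Correct the yield for decay: Y_obs = Y/(1 + k_d θ_c) = 0.411 / (1 + 0.0915 × 20.4) = 0.411 / 2.867 = 0.1434.
ΔS = 615 − 12.4 = 602.6 mg/L, so the substrate removal rate is 26100 × 602.6/1000 = 15728 kg ultimate BOD/d.
P_X = Y_obs·Q·(S₀ − S) = 0.1434 × 15728 = 2255 kg VSS/d.
Carbonaceous O₂ demand = substrate oxidised − cell-mass equivalent = 15728 − 1.42 × 2255 = 12526 kg O₂/d.

R_O ≈ 12500 kg O₂/d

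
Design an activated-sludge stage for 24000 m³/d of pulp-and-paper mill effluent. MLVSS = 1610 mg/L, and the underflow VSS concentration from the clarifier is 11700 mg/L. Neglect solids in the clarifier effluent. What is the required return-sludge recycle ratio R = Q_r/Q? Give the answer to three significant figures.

Solids balance on the clarifier gives (1+R)X = R·X_r, so R = X/(X_r − X) = 1610 / (11700 − 1610) = 0.1596.

R ≈ 0.160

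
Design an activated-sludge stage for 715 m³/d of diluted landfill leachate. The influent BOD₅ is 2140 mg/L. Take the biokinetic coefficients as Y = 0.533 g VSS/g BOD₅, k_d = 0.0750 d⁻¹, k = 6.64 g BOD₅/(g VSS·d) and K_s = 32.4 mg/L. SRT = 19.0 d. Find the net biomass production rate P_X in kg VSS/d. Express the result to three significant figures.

From the Monod/SRT balance for a CMAS, S = K_s·(1+k_d θ_c)/[θ_c·(Y k − k_d) − 1] = 32.4 × (1 + 0.0750 × 19.0) / [19.0 × (0.533 × 6.64 − 0.0750) − 1] = 78.57 / 64.82 = 1.212 mg/L.
Observed yield with endogenous decay: Y_obs = Y / (1 + k_d·θ_c) = 0.533 / (1 + 0.0750 × 19.0) = 0.533 / 2.425 = 0.2198 g VSS/g BOD₅.
Q·(S₀ − S) = 715 × (2140 − 1.21) × 10⁻³ = 1529 kg/d removed.
Biomass produced: P_X = Y_obs·Q·ΔS = 0.2198 × 1529 ≈ 336.1 kg VSS/d.

P_X ≈ 336 kg VSS/d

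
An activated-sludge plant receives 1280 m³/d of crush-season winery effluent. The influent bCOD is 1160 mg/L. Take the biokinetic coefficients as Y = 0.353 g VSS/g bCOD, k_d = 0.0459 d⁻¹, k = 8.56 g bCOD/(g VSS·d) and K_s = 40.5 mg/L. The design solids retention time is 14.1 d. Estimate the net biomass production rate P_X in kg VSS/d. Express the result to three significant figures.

From the Monod/SRT balance for a CMAS, S = K_s·(1+k_d θ_c)/[θ_c·(Y k − k_d) − 1] = 40.5 × (1 + 0.0459 × 14.1) / [14.1 × (0.353 × 8.56 − 0.0459) − 1] = 66.71 / 40.96 = 1.629 mg/L.
Observed yield with endogenous decay: Y_obs = Y / (1 + k_d·θ_c) = 0.353 / (1 + 0.0459 × 14.1) = 0.353 / 1.647 = 0.2143 g VSS/g bCOD.
ΔS = 1160 − 1.63 = 1158 mg/L, so the substrate removal rate is 1280 × 1158/1000 = 1483 kg bCOD/d.
Biomass produced: P_X = Y_obs·Q·ΔS = 0.2143 × 1483 ≈ 317.8 kg VSS/d.

P_X ≈ 318 kg VSS/d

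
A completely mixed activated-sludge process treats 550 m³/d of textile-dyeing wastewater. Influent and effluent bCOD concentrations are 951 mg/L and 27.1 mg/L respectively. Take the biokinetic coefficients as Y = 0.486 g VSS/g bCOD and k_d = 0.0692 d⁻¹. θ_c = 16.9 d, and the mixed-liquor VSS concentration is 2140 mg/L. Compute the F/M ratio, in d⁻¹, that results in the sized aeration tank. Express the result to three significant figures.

F/M ≈ 0.272 d⁻¹

From the SRT design equation V = Y Q (S₀−S) θ_c / [X (1 + k_d θ_c)] = 0.486 × 550 × (951 − 27.1) × 16.9 / [2140 × (1 + 0.0692 × 16.9)] = 4.17×10^6 / 4643 = 899.0 m³.
F/M = applied load / biomass = Q·S₀/(V·X) = 550 × 951 / (899.0 × 2140) = 0.2719 d⁻¹.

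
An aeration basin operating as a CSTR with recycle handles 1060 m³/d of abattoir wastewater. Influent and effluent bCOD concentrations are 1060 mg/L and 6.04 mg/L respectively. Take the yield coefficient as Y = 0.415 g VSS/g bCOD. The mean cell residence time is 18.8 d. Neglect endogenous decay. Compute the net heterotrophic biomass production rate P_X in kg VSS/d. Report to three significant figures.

P_X ≈ 464 kg VSS/d

With endogenous decay neglected, the observed yield equals the true yield: Y_obs = Y = 0.415 g VSS/g bCOD.
Q·(S₀ − S) = 1060 × (1060 − 6.04) × 10⁻³ = 1117 kg/d removed.
Net biomass production P_X = Y_obs × Q·(S₀ − S) = 0.4150 × 1117 = 463.6 kg VSS/d.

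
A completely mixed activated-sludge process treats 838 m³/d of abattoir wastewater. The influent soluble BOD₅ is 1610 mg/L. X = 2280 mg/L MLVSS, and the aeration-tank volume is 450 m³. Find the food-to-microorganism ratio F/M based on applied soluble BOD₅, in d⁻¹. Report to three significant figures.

F/M ≈ 1.31 d⁻¹

F/M = applied load / biomass = Q·S₀/(V·X) = 838 × 1610 / (450.0 × 2280) = 1.315 d⁻¹.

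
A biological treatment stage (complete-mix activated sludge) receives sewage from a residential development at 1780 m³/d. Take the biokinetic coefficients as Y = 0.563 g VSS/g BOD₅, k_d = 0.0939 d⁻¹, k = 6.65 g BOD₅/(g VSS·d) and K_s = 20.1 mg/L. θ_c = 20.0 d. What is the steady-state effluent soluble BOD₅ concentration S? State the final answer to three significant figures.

S ≈ 0.803 mg/L

Effluent substrate depends only on kinetics and SRT: S = K_s(1 + k_d θ_c) / [θ_c(Yk − k_d) − 1] = 20.1 × (1 + 0.0939 × 20.0) / [20.0 × (0.563 × 6.65 − 0.0939) − 1] = 57.85 / 72.00 = 0.8034 mg/L.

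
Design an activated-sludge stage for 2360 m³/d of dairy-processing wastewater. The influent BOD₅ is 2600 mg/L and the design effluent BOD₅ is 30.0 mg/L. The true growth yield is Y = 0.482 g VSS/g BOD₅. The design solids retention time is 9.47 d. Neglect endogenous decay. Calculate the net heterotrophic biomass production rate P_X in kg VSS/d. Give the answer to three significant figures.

P_X ≈ 2920 kg VSS/d

Since k_d ≈ 0, Y_obs = Y = 0.482 g VSS/g BOD₅.
Substrate removed = Q·(S₀ − S) = 2360 m³/d × (2600 − 30.0) g/m³ = 6.07×10^6 g/d = 6065 kg/d.
Net biomass production P_X = Y_obs × Q·(S₀ − S) = 0.4820 × 6065 = 2923 kg VSS/d.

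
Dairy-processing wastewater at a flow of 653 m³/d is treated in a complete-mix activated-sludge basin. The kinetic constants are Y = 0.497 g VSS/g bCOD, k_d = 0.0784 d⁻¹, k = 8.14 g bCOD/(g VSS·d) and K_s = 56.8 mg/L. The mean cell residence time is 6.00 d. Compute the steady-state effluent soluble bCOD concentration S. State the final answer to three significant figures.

From the Monod/SRT balance for a CMAS, S = K_s·(1+k_d θ_c)/[θ_c·(Y k − k_d) − 1] = 56.8 × (1 + 0.0784 × 6.00) / [6.00 × (0.497 × 8.14 − 0.0784) − 1] = 83.52 / 22.80 = 3.663 mg/L.

S ≈ 3.66 mg/L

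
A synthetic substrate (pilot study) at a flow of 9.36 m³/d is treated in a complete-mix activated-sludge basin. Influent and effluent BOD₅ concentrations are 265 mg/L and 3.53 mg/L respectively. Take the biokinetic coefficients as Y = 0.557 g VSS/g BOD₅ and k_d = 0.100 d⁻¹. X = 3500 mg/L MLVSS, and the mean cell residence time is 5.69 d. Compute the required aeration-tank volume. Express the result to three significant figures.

V ≈ 1.41 m³

From the SRT design equation V = Y Q (S₀−S) θ_c / [X (1 + k_d θ_c)] = 0.557 × 9.36 × (265 − 3.53) × 5.69 / [3500 × (1 + 0.100 × 5.69)] = 7.76×10^3 / 5492 = 1.412 m³.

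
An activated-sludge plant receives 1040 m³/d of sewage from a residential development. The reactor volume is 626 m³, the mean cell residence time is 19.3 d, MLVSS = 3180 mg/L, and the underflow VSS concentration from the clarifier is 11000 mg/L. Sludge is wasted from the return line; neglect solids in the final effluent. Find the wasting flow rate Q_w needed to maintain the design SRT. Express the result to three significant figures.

Q_w ≈ 9.38 m³/d

θ_c = V·X/(Q_w·X_r) when wasting from the recycle, so Q_w = V·X/(θ_c·X_r) = 626.0 × 3180 / (19.3 × 11000) = 9.377 m³/d.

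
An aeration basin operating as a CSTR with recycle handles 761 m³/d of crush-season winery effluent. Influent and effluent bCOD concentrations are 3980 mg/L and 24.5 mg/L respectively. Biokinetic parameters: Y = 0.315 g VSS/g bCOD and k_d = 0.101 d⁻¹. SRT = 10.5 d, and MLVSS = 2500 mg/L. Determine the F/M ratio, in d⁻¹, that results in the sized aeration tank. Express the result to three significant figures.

From the SRT design equation V = Y Q (S₀−S) θ_c / [X (1 + k_d θ_c)] = 0.315 × 761 × (3980 − 24.5) × 10.5 / [2500 × (1 + 0.101 × 10.5)] = 9.96×10^6 / 5151 = 1933 m³.
F/M = Q·S₀ / (V·X) = 761 × 3980 / (1933 × 2500) = 0.6268 g bCOD·(g VSS·d)⁻¹.

F/M ≈ 0.627 d⁻¹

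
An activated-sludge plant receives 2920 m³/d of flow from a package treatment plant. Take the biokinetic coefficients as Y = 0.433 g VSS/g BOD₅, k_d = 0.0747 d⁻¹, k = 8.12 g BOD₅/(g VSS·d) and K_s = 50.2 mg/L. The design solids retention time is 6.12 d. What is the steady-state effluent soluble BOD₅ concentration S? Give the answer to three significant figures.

Effluent substrate depends only on kinetics and SRT: S = K_s(1 + k_d θ_c) / [θ_c(Yk − k_d) − 1] = 50.2 × (1 + 0.0747 × 6.12) / [6.12 × (0.433 × 8.12 − 0.0747) − 1] = 73.15 / 20.06 = 3.646 mg/L.

S ≈ 3.65 mg/L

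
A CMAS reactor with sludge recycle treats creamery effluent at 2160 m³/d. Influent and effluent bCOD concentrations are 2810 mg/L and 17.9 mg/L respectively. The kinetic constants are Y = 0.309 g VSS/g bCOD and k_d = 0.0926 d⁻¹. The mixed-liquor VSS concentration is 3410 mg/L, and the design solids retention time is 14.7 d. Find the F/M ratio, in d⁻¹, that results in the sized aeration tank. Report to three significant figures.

F/M ≈ 0.523 d⁻¹

Steady-state biomass mass balance: V·X·(1 + k_d·θ_c) = Y·Q·(S₀ − S)·θ_c, so V = 0.309 × 2160 × (2810 − 17.9) × 14.7 / [3410 × (1 + 0.0926 × 14.7)] = 2.74×10^7 / 8052 = 3402 m³.
Food-to-microorganism ratio F/M = Q S₀ / (V X) = 2160 × 2810 / (3402 × 3410) = 0.5232 d⁻¹.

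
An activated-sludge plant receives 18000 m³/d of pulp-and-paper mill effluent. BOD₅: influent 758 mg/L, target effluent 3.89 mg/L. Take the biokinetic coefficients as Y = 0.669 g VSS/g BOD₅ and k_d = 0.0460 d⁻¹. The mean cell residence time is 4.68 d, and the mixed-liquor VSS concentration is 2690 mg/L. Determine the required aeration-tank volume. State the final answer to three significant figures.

V ≈ 13000 m³

Steady-state biomass mass balance: V·X·(1 + k_d·θ_c) = Y·Q·(S₀ − S)·θ_c, so V = 0.669 × 18000 × (758 − 3.89) × 4.68 / [2690 × (1 + 0.0460 × 4.68)] = 4.25×10^7 / 3269 = 13000 m³.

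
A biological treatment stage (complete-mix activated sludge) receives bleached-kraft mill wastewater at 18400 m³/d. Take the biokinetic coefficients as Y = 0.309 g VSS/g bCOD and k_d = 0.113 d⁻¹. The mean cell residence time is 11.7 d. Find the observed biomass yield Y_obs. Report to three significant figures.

Y_obs ≈ 0.133 g VSS/g bCOD

Correct the yield for decay: Y_obs = Y/(1 + k_d θ_c) = 0.309 / (1 + 0.113 × 11.7) = 0.309 / 2.322 = 0.1331.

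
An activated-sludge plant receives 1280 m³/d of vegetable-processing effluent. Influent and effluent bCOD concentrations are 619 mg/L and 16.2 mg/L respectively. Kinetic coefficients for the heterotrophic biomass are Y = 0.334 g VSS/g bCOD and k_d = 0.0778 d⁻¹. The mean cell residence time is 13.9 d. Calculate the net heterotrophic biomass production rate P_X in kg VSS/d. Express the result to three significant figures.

Observed yield with endogenous decay: Y_obs = Y / (1 + k_d·θ_c) = 0.334 / (1 + 0.0778 × 13.9) = 0.334 / 2.081 = 0.1605 g VSS/g bCOD.
Q·(S₀ − S) = 1280 × (619 − 16.2) × 10⁻³ = 771.6 kg/d removed.
P_X = Y_obs · Q(S₀ − S) = 0.1605 × 771.6 = 123.8 kg VSS/d.

P_X ≈ 124 kg VSS/d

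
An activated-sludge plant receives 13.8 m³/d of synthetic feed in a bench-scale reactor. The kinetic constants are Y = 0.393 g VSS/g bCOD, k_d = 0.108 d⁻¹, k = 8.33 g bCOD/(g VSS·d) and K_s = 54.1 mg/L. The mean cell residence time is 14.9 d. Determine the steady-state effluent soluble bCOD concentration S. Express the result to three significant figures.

S ≈ 3.06 mg/L

From the Monod/SRT balance for a CMAS, S = K_s·(1+k_d θ_c)/[θ_c·(Y k − k_d) − 1] = 54.1 × (1 + 0.108 × 14.9) / [14.9 × (0.393 × 8.33 − 0.108) − 1] = 141.2 / 46.17 = 3.057 mg/L.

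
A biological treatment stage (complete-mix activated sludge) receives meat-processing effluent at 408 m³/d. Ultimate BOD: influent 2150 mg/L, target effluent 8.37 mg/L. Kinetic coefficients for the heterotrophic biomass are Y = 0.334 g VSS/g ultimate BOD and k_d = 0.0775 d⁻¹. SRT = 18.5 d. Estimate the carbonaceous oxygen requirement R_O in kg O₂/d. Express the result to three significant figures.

Observed yield with endogenous decay: Y_obs = Y / (1 + k_d·θ_c) = 0.334 / (1 + 0.0775 × 18.5) = 0.334 / 2.434 = 0.1372 g VSS/g ultimate BOD.
Q·(S₀ − S) = 408 × (2150 − 8.37) × 10⁻³ = 873.8 kg/d removed.
Net sludge production P_X = 0.1372 × 873.8 = 119.9 kg VSS/d.
R_O = Q·ΔS − 1.42 P_X = 873.8 − 170.3 = 703.5 kg O₂/d.

R_O ≈ 704 kg O₂/d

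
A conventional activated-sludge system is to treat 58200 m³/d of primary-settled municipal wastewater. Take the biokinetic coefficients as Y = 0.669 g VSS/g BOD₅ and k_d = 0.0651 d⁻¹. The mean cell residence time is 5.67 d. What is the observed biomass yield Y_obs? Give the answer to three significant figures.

The observed yield is Y_obs = Y/(1 + k_d·θ_c) = 0.669 / (1 + 0.0651 × 5.67) = 0.669 / 1.369 = 0.4886 g VSS per g BOD₅ removed.

Y_obs ≈ 0.489 g VSS/g BOD₅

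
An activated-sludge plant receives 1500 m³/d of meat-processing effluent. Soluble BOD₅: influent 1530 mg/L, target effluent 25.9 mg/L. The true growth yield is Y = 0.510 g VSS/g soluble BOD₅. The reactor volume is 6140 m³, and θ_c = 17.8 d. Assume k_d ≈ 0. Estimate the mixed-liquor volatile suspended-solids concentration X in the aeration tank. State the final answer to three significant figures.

X = Y·Q·ΔS·θ_c / V = 0.510 × 1500 × (1530 − 25.9) × 17.8 / 6140 = 3336 mg/L.

X ≈ 3340 mg/L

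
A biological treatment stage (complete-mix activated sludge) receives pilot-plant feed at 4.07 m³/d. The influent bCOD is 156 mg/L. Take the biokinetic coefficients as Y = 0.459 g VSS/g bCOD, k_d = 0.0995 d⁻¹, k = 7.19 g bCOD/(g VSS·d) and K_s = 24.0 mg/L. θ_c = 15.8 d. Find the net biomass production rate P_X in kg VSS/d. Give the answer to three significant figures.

For a completely mixed reactor with recycle the Lawrence–McCarty relation gives S = K_s·(1 + k_d·θ_c) / [θ_c·(Y·k − k_d) − 1] = 24.0 × (1 + 0.0995 × 15.8) / [15.8 × (0.459 × 7.19 − 0.0995) − 1] = 61.73 / 49.57 = 1.245 mg/L.
Y_obs = Y / (1 + k_d θ_c) = 0.459 / (1 + 0.0995 × 15.8) = 0.459 / 2.572 = 0.1785.
Q·(S₀ − S) = 4.07 × (156 − 1.25) × 10⁻³ = 0.6298 kg/d removed.
Biomass produced: P_X = Y_obs·Q·ΔS = 0.1785 × 0.6298 ≈ 0.1124 kg VSS/d.

P_X ≈ 0.112 kg VSS/d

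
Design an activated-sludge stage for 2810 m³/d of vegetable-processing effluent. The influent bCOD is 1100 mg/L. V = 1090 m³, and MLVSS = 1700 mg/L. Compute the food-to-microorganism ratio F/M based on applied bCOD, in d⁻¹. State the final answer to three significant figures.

F/M = applied load / biomass = Q·S₀/(V·X) = 2810 × 1100 / (1090 × 1700) = 1.668 d⁻¹.

F/M ≈ 1.67 d⁻¹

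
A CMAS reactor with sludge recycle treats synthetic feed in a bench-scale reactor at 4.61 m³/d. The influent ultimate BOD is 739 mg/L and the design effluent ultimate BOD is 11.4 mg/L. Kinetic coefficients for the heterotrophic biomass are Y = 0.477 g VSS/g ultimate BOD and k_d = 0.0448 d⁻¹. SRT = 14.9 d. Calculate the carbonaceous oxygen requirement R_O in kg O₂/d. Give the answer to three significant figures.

R_O ≈ 1.99 kg O₂/d

Correct the yield for decay: Y_obs = Y/(1 + k_d θ_c) = 0.477 / (1 + 0.0448 × 14.9) = 0.477 / 1.668 = 0.2861.
Q·(S₀ − S) = 4.61 × (739 − 11.4) × 10⁻³ = 3.354 kg/d removed.
Net sludge production P_X = 0.2861 × 3.354 = 0.9595 kg VSS/d.
R_O = Q·(S₀ − S) − 1.42·P_X = 3.354 − 1.42 × 0.9595 = 1.992 kg O₂/d.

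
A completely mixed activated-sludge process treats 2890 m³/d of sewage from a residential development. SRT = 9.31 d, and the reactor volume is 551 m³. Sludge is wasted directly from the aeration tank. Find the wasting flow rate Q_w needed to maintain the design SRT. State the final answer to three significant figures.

Q_w ≈ 59.2 m³/d

For wasting at MLVSS concentration, Q_w = V/θ_c = 551.0/9.31 = 59.18 m³/d.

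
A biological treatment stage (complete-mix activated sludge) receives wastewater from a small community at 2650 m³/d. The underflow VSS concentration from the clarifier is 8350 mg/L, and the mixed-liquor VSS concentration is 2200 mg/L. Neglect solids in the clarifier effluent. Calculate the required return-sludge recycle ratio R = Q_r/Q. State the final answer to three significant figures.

R ≈ 0.358

R = Q_r/Q = X/(X_r − X) = 2200 / (8350 − 2200) = 0.3577.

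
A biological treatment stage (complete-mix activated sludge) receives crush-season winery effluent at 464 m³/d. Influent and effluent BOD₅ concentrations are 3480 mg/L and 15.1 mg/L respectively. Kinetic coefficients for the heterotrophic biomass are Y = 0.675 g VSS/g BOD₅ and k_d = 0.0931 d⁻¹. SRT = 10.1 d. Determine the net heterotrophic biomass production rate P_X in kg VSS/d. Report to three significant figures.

P_X ≈ 559 kg VSS/d

Y_obs = Y / (1 + k_d θ_c) = 0.675 / (1 + 0.0931 × 10.1) = 0.675 / 1.940 = 0.3479.
Q·(S₀ − S) = 464 × (3480 − 15.1) × 10⁻³ = 1608 kg/d removed.
P_X = Y_obs · Q(S₀ − S) = 0.3479 × 1608 = 559.3 kg VSS/d.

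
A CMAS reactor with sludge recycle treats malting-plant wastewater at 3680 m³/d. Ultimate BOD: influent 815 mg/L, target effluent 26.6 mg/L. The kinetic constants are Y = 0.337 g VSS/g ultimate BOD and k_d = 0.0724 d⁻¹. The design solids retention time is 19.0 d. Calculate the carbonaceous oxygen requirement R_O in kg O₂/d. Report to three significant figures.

The observed yield is Y_obs = Y/(1 + k_d·θ_c) = 0.337 / (1 + 0.0724 × 19.0) = 0.337 / 2.376 = 0.1419 g VSS per g ultimate BOD removed.
Substrate removed = Q·(S₀ − S) = 3680 m³/d × (815 − 26.6) g/m³ = 2.9×10^6 g/d = 2901 kg/d.
Net sludge production P_X = 0.1419 × 2901 = 411.6 kg VSS/d.
R_O = Q·ΔS − 1.42 P_X = 2901 − 584.4 = 2317 kg O₂/d.

R_O ≈ 2320 kg O₂/d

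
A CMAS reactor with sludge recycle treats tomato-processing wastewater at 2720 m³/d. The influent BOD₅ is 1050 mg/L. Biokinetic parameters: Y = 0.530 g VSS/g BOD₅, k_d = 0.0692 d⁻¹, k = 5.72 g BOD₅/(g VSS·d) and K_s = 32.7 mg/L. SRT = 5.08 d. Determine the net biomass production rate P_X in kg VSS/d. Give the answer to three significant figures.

P_X ≈ 1120 kg VSS/d

From the Monod/SRT balance for a CMAS, S = K_s·(1+k_d θ_c)/[θ_c·(Y k − k_d) − 1] = 32.7 × (1 + 0.0692 × 5.08) / [5.08 × (0.530 × 5.72 − 0.0692) − 1] = 44.20 / 14.05 = 3.146 mg/L.
Correct the yield for decay: Y_obs = Y/(1 + k_d θ_c) = 0.530 / (1 + 0.0692 × 5.08) = 0.530 / 1.352 = 0.3921.
Q·(S₀ − S) = 2720 × (1050 − 3.15) × 10⁻³ = 2847 kg/d removed.
P_X = Y_obs · Q(S₀ − S) = 0.3921 × 2847 = 1117 kg VSS/d.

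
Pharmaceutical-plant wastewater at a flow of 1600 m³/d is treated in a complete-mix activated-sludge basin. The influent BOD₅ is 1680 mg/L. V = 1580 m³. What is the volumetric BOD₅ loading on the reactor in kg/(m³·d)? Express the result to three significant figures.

Applied BOD₅ load per unit volume = Q·S₀/V = (1600 × 1680/1000)/1580 = 1.701 kg BOD₅·m⁻³·d⁻¹.

L_v ≈ 1.70 kg BOD₅/(m³·d)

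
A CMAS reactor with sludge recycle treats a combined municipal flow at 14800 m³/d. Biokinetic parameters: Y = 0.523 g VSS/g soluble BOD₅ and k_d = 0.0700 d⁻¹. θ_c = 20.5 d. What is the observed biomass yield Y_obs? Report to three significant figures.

Correct the yield for decay: Y_obs = Y/(1 + k_d θ_c) = 0.523 / (1 + 0.0700 × 20.5) = 0.523 / 2.435 = 0.2148.

Y_obs ≈ 0.215 g VSS/g soluble BOD₅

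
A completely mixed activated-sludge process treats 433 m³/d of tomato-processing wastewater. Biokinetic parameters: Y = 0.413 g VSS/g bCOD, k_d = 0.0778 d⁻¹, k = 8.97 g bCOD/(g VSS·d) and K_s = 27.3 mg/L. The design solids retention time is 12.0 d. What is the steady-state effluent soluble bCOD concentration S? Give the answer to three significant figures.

S ≈ 1.24 mg/L

Effluent substrate depends only on kinetics and SRT: S = K_s(1 + k_d θ_c) / [θ_c(Yk − k_d) − 1] = 27.3 × (1 + 0.0778 × 12.0) / [12.0 × (0.413 × 8.97 − 0.0778) − 1] = 52.79 / 42.52 = 1.241 mg/L.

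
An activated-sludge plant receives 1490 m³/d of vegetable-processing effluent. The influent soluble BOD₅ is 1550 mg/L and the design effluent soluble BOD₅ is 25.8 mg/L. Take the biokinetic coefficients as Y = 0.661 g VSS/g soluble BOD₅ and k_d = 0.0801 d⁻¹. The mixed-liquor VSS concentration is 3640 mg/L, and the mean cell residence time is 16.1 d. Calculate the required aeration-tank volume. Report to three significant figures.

V ≈ 2900 m³

Rearranging the biomass balance for a CMAS with decay, V = Y·Q·ΔS·θ_c / [X·(1+k_d θ_c)] = 0.661 × 1490 × (1550 − 25.8) × 16.1 / [3640 × (1 + 0.0801 × 16.1)] = 2.42×10^7 / 8334 = 2900 m³.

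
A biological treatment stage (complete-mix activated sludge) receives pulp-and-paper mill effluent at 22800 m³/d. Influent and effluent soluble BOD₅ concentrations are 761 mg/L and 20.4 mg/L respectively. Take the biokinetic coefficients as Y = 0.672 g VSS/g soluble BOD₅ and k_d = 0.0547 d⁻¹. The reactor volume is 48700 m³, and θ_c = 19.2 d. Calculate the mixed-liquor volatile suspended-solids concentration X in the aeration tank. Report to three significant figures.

X ≈ 2180 mg/L

Solving the biomass balance for X: X = Y Q (S₀−S) θ_c / [V (1+k_d θ_c)] = 0.672 × 22800 × (761 − 20.4) × 19.2 / [48700 × (1 + 0.0547 × 19.2)] = 2182 mg/L.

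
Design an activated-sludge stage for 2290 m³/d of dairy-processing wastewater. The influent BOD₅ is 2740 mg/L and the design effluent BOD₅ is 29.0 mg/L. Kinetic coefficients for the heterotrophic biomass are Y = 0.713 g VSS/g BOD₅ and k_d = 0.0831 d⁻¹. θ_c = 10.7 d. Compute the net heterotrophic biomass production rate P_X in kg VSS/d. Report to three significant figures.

P_X ≈ 2340 kg VSS/d

The observed yield is Y_obs = Y/(1 + k_d·θ_c) = 0.713 / (1 + 0.0831 × 10.7) = 0.713 / 1.889 = 0.3774 g VSS per g BOD₅ removed.
Substrate removed = Q·(S₀ − S) = 2290 m³/d × (2740 − 29.0) g/m³ = 6.21×10^6 g/d = 6208 kg/d.
P_X = Y_obs · Q(S₀ − S) = 0.3774 × 6208 = 2343 kg VSS/d.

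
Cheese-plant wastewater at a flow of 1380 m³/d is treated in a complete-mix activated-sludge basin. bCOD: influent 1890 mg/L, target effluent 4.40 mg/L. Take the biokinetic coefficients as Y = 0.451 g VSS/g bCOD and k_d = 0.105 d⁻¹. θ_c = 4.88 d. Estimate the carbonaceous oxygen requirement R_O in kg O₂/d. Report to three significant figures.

R_O ≈ 1500 kg O₂/d

Y_obs = Y / (1 + k_d θ_c) = 0.451 / (1 + 0.105 × 4.88) = 0.451 / 1.512 = 0.2982.
Substrate removed = Q·(S₀ − S) = 1380 m³/d × (1890 − 4.40) g/m³ = 2.6×10^6 g/d = 2602 kg/d.
Biomass synthesised: P_X = Y_obs × 2602 = 776.0 kg VSS/d.
Carbonaceous O₂ demand = substrate oxidised − cell-mass equivalent = 2602 − 1.42 × 776.0 = 1500 kg O₂/d.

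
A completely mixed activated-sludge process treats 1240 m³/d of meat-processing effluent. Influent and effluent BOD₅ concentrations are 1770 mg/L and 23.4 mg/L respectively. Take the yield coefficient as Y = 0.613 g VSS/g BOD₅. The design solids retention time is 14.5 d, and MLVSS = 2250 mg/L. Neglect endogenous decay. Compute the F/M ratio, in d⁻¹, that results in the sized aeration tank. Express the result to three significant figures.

F/M ≈ 0.114 d⁻¹

With k_d = 0 the design equation reduces to V = Y Q (S₀−S) θ_c / X = 0.613 × 1240 × (1770 − 23.4) × 14.5 / 2250 = 8556 m³.
Food-to-microorganism ratio F/M = Q S₀ / (V X) = 1240 × 1770 / (8556 × 2250) = 0.1140 d⁻¹.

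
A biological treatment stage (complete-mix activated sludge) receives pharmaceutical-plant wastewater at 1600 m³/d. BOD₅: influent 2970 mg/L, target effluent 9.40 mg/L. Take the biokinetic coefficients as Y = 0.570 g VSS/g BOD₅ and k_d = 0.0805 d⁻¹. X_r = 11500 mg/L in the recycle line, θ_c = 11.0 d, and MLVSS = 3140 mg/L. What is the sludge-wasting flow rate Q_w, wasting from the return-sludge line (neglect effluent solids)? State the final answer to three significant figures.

Q_w ≈ 125 m³/d

From the SRT design equation V = Y Q (S₀−S) θ_c / [X (1 + k_d θ_c)] = 0.570 × 1600 × (2970 − 9.40) × 11.0 / [3140 × (1 + 0.0805 × 11.0)] = 2.97×10^7 / 5920 = 5017 m³.
Q_w = (V·X)/(θ_c X_r) = 5017 × 3140 / (11.0 × 11500) = 124.5 m³/d.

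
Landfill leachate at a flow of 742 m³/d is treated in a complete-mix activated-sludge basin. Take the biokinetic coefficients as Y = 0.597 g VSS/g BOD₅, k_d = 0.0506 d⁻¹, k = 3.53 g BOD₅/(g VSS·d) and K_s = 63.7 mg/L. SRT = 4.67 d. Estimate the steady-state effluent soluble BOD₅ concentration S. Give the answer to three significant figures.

S ≈ 9.15 mg/L

For a completely mixed reactor with recycle the Lawrence–McCarty relation gives S = K_s·(1 + k_d·θ_c) / [θ_c·(Y·k − k_d) − 1] = 63.7 × (1 + 0.0506 × 4.67) / [4.67 × (0.597 × 3.53 − 0.0506) − 1] = 78.75 / 8.605 = 9.152 mg/L.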